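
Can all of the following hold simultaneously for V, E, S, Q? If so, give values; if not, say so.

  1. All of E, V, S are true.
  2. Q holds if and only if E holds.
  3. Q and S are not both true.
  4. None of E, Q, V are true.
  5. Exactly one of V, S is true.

UNSATISFIABLE

Case V = True:
  Constraint (4) is violated (V=T) — contradiction.
Case V = False:
  Constraint (1) is violated (V=F) — contradiction.
Both cases fail — unsatisfiable.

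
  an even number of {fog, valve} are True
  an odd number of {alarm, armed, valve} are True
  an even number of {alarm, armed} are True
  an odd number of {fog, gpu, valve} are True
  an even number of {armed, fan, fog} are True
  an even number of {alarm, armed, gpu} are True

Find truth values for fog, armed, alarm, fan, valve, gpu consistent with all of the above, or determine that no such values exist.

No satisfying assignment exists.

Adding constraints 1, 3, 4, 6 mod 2: every variable appears an even number of times on the left, so the left side is 0.
But the right sides sum to 1 (mod 2). 0 ≠ 1 — the system is inconsistent.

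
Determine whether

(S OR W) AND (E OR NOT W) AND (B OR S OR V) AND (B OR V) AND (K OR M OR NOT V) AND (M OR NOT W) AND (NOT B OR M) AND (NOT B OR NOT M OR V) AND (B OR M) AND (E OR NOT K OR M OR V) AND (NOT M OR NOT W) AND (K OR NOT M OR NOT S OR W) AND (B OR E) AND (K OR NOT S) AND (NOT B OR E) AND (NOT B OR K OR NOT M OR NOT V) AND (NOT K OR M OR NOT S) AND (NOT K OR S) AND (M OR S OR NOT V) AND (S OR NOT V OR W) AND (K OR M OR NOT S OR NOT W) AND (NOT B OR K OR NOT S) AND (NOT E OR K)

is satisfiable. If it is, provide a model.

Set K = True.
  then (NOT K OR S) forces S = True.
  then (NOT K OR M OR NOT S) forces M = True.
  then (NOT M OR NOT W) forces W = False.
Try E = False:
  (B OR E) forces B = True.
  clause (NOT B OR E) is falsified — backtrack.
So E = True.
Set V = True.
Set B = False.
All clauses satisfied.

K=T, E=T, M=T, V=T, S=T, W=F, B=F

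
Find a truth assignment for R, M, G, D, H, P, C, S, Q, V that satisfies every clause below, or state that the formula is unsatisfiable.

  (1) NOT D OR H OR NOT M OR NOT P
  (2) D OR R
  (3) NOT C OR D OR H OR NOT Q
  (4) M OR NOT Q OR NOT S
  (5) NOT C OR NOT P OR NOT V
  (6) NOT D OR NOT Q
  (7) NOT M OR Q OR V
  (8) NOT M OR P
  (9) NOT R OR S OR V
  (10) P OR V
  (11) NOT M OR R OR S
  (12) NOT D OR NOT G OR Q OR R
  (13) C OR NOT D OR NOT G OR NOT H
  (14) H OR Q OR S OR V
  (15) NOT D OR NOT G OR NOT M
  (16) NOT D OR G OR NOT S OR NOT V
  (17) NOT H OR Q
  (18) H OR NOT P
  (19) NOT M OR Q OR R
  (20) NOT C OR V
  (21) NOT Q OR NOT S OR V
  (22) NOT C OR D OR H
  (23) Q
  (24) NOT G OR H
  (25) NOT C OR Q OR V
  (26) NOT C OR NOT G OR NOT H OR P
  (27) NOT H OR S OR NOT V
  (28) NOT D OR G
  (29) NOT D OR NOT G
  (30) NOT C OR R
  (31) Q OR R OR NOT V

R=T; M=T; G=T; D=F; H=T; P=T; C=F; S=T; Q=T; V=T

Unit clause (Q) forces Q = True.
In (NOT D OR NOT Q) only NOT D is left, so D = False.
In (D OR R) only R is left, so R = True.
Set M = True.
  then (NOT M OR P) forces P = True.
  then (H OR NOT P) forces H = True.
Set G = True.
Try C = True:
  (NOT C OR NOT P OR NOT V) forces V = False.
  clause (NOT C OR V) is falsified — backtrack.
So C = False.
Set S = True.
  then (NOT Q OR NOT S OR V) forces V = True.
All clauses satisfied.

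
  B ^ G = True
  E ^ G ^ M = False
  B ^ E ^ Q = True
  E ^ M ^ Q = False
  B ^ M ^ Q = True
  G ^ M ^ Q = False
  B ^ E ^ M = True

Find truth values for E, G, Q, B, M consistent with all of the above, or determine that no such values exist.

E = False, G = False, Q = False, B = True, M = False

B ^ G = T ^ F = True ✓
E ^ G ^ M = F ^ F ^ F = False ✓
B ^ E ^ Q = T ^ F ^ F = True ✓
E ^ M ^ Q = F ^ F ^ F = False ✓
B ^ M ^ Q = T ^ F ^ F = True ✓
G ^ M ^ Q = F ^ F ^ F = False ✓
B ^ E ^ M = T ^ F ^ F = True ✓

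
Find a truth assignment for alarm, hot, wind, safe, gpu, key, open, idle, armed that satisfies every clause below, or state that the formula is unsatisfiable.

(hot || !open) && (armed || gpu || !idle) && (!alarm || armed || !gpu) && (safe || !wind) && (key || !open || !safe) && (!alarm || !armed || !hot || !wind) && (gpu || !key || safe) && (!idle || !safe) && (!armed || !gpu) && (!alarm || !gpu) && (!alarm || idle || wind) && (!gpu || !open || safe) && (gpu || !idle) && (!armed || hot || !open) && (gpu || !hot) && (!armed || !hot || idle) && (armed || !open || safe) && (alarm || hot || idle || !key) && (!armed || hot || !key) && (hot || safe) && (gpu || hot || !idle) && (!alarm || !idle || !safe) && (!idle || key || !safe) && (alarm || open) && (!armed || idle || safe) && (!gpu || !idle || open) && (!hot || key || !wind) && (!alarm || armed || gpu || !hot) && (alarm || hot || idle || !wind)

alarm=T, hot=F, wind=T, safe=T, gpu=F, key=F, open=F, idle=F, armed=F

Set alarm = True.
  then (!alarm || !gpu) forces gpu = False.
  then (gpu || !idle) forces idle = False.
  then (gpu || !hot) forces hot = False.
  then (hot || safe) forces safe = True.
  then (hot || !open) forces open = False.
  then (!alarm || idle || wind) forces wind = True.
Set key = False.
Set armed = False.
All clauses satisfied.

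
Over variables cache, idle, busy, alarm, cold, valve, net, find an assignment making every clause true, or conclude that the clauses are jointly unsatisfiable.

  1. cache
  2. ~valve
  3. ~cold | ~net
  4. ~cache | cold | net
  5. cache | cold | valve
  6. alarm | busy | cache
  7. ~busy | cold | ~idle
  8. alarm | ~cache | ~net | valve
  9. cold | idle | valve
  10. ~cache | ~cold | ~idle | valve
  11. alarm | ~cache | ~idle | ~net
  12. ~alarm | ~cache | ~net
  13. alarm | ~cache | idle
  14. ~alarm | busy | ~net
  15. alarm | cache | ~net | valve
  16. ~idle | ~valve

Unit clause (cache) forces cache = True.
Unit clause (~valve) forces valve = False.
Try idle = True:
  (~cache | ~cold | ~idle | valve) forces cold = False.
  (~cache | cold | net) forces net = True.
  (~busy | cold | ~idle) forces busy = False.
  (alarm | ~cache | ~net | valve) forces alarm = True.
  clause (~alarm | ~cache | ~net) is falsified — backtrack.
So idle = False.
  then (cold | idle | valve) forces cold = True.
  then (alarm | ~cache | idle) forces alarm = True.
  then (~cold | ~net) forces net = False.
Set busy = True.
All clauses satisfied.

cache = True; idle = False; busy = True; alarm = True; cold = True; valve = False; net = False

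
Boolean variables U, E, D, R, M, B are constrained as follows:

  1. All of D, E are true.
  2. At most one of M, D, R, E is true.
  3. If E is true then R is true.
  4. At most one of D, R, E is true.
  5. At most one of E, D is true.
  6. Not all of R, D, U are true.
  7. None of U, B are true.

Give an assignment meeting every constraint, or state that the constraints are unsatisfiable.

Case E = True:
  (1) forces D = True.
  Constraint (2) is violated (D=T, E=T) — contradiction.
Case E = False:
  Constraint (1) is violated (E=F) — contradiction.
Both cases fail — unsatisfiable.

The formula is unsatisfiable.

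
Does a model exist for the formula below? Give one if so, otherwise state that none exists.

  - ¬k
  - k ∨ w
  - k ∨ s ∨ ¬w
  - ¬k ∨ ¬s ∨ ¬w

Unit clause (¬k) forces k = False.
In (k ∨ w) only w is left, so w = True.
In (k ∨ s ∨ ¬w) only s is left, so s = True.
All clauses satisfied.

k=F, s=T, w=T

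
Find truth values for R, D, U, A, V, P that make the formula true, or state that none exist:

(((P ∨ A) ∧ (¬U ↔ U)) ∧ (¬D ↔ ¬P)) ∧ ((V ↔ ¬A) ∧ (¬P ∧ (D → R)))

The formula is unsatisfiable.

The conjunct ¬U ↔ U is unsatisfiable on its own:
  U=F: evaluates to False.
  U=T: evaluates to False.
So the whole conjunction is unsatisfiable.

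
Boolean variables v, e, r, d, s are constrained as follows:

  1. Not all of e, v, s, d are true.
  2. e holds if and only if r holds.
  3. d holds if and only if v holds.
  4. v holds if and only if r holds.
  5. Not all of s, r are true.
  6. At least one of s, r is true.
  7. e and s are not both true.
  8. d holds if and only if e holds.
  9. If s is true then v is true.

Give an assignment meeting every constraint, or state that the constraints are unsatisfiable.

v = True; e = True; r = True; d = True; s = False

  (1) {e, v, s, d}: 3/4 true — not all ✓
  (2) e=T, r=T — same ✓
  (3) d=T, v=T — same ✓
  (4) v=T, r=T — same ✓
  (5) {s, r}: 1/2 true — not all ✓
  (6) {s, r}: 1 true — at least one ✓
  (7) e=T, s=F — not both ✓
  (8) d=T, e=T — same ✓
  (9) s=F ⇒ v: vacuous ✓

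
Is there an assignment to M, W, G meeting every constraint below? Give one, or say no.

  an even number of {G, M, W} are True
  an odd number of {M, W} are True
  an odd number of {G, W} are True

M = True, W = False, G = True

{G, M, W}: 2 true → even ✓
{M, W}: 1 true → odd ✓
{G, W}: 1 true → odd ✓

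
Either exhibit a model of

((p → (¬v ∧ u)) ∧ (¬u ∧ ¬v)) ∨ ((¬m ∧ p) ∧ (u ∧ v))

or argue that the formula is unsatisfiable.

m: True, p: False, v: False, u: False

  ((p → (¬v ∧ u)) ∧ (¬u ∧ ¬v)) ∨ ((¬m ∧ p) ∧ (u ∧ v)) = True
    (p → (¬v ∧ u)) ∧ (¬u ∧ ¬v) = True
      p → (¬v ∧ u) = True
        ¬v ∧ u = False
          ¬v = True
      ¬u ∧ ¬v = True
        ¬u = True
        ¬v = True
    (¬m ∧ p) ∧ (u ∧ v) = False
      ¬m ∧ p = False
        ¬m = False
      u ∧ v = False
The formula evaluates to True.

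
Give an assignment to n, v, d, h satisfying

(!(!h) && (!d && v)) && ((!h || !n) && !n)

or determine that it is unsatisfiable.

n=F; v=T; d=F; h=T

  !(!h) && (!d && v) = True
    !(!h) = True
      !h = False
    !d && v = True
      !d = True
  (!h || !n) && !n = True
    !h || !n = True
      !h = False
      !n = True
    !n = True
Both conjuncts True, so the formula holds.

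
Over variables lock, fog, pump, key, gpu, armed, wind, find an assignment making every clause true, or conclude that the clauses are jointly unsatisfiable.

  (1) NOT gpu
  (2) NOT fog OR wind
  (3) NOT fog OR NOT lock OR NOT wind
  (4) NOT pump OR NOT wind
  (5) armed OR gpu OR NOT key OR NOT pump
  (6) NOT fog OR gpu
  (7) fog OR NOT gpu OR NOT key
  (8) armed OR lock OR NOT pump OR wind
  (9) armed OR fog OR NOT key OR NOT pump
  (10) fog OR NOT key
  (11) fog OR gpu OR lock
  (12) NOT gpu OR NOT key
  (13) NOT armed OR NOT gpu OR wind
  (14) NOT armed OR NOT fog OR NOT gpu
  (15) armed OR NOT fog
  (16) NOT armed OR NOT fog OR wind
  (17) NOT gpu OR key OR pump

lock = True; fog = False; pump = False; key = False; gpu = False; armed = True; wind = True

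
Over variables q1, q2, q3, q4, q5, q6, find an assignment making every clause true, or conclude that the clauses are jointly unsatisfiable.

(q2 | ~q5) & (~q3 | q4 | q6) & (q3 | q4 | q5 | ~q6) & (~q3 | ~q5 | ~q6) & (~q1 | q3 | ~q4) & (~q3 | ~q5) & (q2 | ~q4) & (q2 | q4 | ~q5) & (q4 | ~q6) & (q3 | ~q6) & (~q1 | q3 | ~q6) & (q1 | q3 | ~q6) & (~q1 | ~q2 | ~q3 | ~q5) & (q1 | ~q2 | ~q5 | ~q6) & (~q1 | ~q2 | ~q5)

q1 = True; q2 = True; q3 = True; q4 = True; q5 = False; q6 = True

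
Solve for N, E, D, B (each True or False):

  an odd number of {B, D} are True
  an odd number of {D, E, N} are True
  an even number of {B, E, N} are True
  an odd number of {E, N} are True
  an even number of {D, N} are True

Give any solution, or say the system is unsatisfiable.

N = False, E = True, D = False, B = True

{B, D}: 1 true → odd ✓
{D, E, N}: 1 true → odd ✓
{B, E, N}: 2 true → even ✓
{E, N}: 1 true → odd ✓
{D, N}: 0 true → even ✓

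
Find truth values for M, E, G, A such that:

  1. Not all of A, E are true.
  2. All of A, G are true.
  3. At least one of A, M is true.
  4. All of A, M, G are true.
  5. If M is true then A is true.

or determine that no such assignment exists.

M: True, E: False, G: True, A: True

  (1) {A, E}: 1/2 true — not all ✓
  (2) {A, G}: all 2 true ✓
  (3) {A, M}: 2 true — at least one ✓
  (4) {A, M, G}: all 3 true ✓
  (5) M=T ⇒ A: T ✓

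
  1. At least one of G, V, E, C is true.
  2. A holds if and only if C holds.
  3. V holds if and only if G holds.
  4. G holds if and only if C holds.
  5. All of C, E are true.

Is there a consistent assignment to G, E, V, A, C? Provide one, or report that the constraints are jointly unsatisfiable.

G=T; E=T; V=T; A=T; C=T

  (1) {G, V, E, C}: 4 true — at least one ✓
  (2) A=T, C=T — same ✓
  (3) V=T, G=T — same ✓
  (4) G=T, C=T — same ✓
  (5) {C, E}: all 2 true ✓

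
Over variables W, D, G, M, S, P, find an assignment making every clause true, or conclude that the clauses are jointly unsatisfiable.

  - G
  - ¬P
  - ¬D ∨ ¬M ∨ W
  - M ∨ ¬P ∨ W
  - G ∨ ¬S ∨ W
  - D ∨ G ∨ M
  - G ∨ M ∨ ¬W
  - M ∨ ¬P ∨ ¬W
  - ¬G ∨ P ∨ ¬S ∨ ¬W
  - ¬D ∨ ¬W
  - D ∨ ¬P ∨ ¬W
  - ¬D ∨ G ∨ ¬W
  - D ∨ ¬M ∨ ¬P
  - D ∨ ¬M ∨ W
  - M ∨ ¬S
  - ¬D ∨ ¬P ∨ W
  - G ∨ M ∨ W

Unit clause (G) forces G = True.
Unit clause (¬P) forces P = False.
Set W = True.
  then (¬G ∨ P ∨ ¬S ∨ ¬W) forces S = False.
  then (¬D ∨ ¬W) forces D = False.
Set M = True.
All clauses satisfied.

W=T, D=F, G=T, M=T, S=F, P=F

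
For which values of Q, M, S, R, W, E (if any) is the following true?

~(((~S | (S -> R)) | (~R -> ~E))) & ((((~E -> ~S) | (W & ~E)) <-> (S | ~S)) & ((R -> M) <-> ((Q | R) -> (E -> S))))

Q: False, M: True, S: True, R: False, W: True, E: True

  ~(((~S | (S -> R)) | (~R -> ~E))) = True
    (~S | (S -> R)) | (~R -> ~E) = False
      ~S | (S -> R) = False
        ~S = False
        S -> R = False
      ~R -> ~E = False
        ~R = True
        ~E = False
  (((~E -> ~S) | (W & ~E)) <-> (S | ~S)) & ((R -> M) <-> ((Q | R) -> (E -> S))) = True
    ((~E -> ~S) | (W & ~E)) <-> (S | ~S) = True
      (~E -> ~S) | (W & ~E) = True
        ~E -> ~S = True
          ~E = False
          ~S = False
        W & ~E = False
          ~E = False
      S | ~S = True
        ~S = False
    (R -> M) <-> ((Q | R) -> (E -> S)) = True
      R -> M = True
      (Q | R) -> (E -> S) = True
        Q | R = False
        E -> S = True
Both conjuncts True, so the formula holds.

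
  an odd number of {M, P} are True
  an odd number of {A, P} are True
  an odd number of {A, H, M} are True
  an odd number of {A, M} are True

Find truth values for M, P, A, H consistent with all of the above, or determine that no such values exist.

UNSATISFIABLE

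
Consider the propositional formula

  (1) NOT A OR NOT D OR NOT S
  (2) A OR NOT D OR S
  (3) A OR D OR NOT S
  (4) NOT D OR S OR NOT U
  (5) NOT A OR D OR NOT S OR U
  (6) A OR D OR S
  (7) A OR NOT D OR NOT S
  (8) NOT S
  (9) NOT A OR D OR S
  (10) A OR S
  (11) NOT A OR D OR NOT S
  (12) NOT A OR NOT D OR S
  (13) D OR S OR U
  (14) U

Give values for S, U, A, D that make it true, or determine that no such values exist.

Case S = True:
  Clause (NOT S) is falsified — contradiction.
Case S = False:
  (A OR S) forces A = True.
  (NOT A OR D OR S) forces D = True.
  Clause (NOT A OR NOT D OR S) is falsified — contradiction.
Both cases fail, so the formula is unsatisfiable.

UNSATISFIABLE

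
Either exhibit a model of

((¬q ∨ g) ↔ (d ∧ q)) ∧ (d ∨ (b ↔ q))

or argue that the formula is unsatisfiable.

b=T, d=T, q=T, g=T

  (¬q ∨ g) ↔ (d ∧ q) = True
    ¬q ∨ g = True
      ¬q = False
    d ∧ q = True
  d ∨ (b ↔ q) = True
    b ↔ q = True
Both conjuncts True, so the formula holds.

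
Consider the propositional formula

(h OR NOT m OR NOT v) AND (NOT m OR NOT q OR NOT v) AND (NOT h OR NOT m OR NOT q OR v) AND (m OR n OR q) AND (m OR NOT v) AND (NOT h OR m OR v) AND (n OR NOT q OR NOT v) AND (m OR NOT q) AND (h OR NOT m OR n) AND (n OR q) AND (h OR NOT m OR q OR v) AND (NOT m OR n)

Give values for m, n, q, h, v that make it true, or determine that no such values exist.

Set m = False.
  then (m OR NOT v) forces v = False.
  then (NOT h OR m OR v) forces h = False.
  then (m OR NOT q) forces q = False.
  then (n OR q) forces n = True.
All clauses satisfied.

m=F, n=T, q=F, h=F, v=F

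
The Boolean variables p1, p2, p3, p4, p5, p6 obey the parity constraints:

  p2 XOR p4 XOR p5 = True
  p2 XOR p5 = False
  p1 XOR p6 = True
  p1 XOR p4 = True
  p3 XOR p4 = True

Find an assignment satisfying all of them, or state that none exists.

p1 = False, p2 = True, p3 = False, p4 = True, p5 = True, p6 = True

p2 XOR p4 XOR p5 = T XOR T XOR T = True ✓
p2 XOR p5 = T XOR T = False ✓
p1 XOR p6 = F XOR T = True ✓
p1 XOR p4 = F XOR T = True ✓
p3 XOR p4 = F XOR T = True ✓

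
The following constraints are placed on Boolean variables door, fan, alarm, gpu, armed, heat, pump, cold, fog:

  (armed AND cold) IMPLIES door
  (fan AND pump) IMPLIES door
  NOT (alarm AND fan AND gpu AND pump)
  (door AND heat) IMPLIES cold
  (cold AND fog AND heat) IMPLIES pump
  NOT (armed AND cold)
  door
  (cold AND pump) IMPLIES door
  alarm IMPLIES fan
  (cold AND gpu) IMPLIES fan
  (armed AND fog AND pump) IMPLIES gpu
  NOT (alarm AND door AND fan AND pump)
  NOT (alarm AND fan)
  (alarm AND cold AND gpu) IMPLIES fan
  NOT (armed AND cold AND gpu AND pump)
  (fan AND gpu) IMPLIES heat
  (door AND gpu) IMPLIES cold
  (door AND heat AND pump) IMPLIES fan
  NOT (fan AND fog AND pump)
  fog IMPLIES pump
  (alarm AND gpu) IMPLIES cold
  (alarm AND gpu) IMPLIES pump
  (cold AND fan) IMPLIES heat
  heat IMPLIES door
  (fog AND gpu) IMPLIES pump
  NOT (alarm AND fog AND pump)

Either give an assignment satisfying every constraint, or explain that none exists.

Unit clause (door) forces door = True.
Set fan = False.
  then (NOT alarm OR fan) forces alarm = False.
Try gpu = True:
  (cold OR NOT door OR NOT gpu) forces cold = True.
  clause (NOT cold OR fan OR NOT gpu) is falsified — backtrack.
So gpu = False.
Set armed = False.
Set heat = False.
Set pump = True.
Set cold = True.
Set fog = False.
All clauses satisfied.

door = True, fan = False, alarm = False, gpu = False, armed = False, heat = False, pump = True, cold = True, fog = False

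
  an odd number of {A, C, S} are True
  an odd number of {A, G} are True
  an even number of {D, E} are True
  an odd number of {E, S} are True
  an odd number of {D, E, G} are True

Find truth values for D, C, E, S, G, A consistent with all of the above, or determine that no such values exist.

D = False, C = False, E = False, S = True, G = True, A = False

{A, C, S}: 1 true → odd ✓
{A, G}: 1 true → odd ✓
{D, E}: 0 true → even ✓
{E, S}: 1 true → odd ✓
{D, E, G}: 1 true → odd ✓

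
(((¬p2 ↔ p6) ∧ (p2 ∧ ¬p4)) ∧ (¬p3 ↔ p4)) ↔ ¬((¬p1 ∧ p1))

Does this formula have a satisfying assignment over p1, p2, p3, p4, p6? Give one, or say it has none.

p1 = True, p2 = True, p3 = True, p4 = False, p6 = False

  (((¬p2 ↔ p6) ∧ (p2 ∧ ¬p4)) ∧ (¬p3 ↔ p4)) ↔ ¬((¬p1 ∧ p1)) = True
    ((¬p2 ↔ p6) ∧ (p2 ∧ ¬p4)) ∧ (¬p3 ↔ p4) = True
      (¬p2 ↔ p6) ∧ (p2 ∧ ¬p4) = True
        ¬p2 ↔ p6 = True
          ¬p2 = False
        p2 ∧ ¬p4 = True
          ¬p4 = True
      ¬p3 ↔ p4 = True
        ¬p3 = False
    ¬((¬p1 ∧ p1)) = True
      ¬p1 ∧ p1 = False
        ¬p1 = False
The formula evaluates to True.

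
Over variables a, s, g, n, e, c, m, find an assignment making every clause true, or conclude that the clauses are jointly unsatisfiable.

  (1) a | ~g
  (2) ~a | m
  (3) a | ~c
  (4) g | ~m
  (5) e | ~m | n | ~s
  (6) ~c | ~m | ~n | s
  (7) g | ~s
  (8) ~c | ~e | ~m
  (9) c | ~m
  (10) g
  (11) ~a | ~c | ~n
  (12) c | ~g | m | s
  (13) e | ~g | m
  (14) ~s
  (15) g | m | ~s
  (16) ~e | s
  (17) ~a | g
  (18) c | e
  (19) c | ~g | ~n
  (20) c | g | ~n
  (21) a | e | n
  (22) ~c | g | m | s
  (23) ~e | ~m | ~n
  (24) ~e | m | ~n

Unit clause (g) forces g = True.
Unit clause (~s) forces s = False.
In (~e | s) only ~e is left, so e = False.
In (c | e) only c is left, so c = True.
In (a | ~g) only a is left, so a = True.
In (~a | m) only m is left, so m = True.
In (~c | ~m | ~n | s) only ~n is left, so n = False.
All clauses satisfied.

a: True, s: False, g: True, n: False, e: False, c: True, m: True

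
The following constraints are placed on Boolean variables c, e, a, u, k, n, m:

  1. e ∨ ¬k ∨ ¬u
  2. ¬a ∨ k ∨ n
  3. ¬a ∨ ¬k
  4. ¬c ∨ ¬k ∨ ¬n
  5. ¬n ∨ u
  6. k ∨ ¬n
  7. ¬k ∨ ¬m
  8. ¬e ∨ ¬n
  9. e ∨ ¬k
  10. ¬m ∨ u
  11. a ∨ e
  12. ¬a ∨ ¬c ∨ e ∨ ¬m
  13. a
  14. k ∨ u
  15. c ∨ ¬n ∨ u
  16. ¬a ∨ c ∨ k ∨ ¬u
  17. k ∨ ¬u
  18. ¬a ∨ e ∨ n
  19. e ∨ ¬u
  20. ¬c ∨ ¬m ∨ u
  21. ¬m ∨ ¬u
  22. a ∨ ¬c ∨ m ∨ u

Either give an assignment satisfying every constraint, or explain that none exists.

UNSATISFIABLE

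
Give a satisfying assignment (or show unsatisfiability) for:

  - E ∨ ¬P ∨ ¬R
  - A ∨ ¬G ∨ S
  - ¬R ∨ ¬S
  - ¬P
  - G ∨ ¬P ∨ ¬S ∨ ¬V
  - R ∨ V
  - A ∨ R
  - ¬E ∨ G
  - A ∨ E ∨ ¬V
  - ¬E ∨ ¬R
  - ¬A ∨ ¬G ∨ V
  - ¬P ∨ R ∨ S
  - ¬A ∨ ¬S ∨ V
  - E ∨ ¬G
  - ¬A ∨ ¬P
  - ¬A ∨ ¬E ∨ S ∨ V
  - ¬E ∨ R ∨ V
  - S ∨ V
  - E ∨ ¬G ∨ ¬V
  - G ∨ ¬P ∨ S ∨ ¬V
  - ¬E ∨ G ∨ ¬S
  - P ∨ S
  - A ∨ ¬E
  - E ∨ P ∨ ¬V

S = True; E = True; P = False; G = True; V = True; R = False; A = True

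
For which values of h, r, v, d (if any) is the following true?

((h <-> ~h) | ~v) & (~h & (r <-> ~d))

h = False, r = True, v = False, d = False

  (h <-> ~h) | ~v = True
    h <-> ~h = False
      ~h = True
    ~v = True
  ~h & (r <-> ~d) = True
    ~h = True
    r <-> ~d = True
      ~d = True
Both conjuncts True, so the formula holds.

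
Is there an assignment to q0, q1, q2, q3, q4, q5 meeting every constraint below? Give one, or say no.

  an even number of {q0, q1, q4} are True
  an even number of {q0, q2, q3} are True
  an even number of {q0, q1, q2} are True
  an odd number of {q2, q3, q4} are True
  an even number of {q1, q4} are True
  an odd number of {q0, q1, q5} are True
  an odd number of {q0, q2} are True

q0: False, q1: True, q2: True, q3: True, q4: True, q5: False

{q0, q1, q4}: 2 true → even ✓
{q0, q2, q3}: 2 true → even ✓
{q0, q1, q2}: 2 true → even ✓
{q2, q3, q4}: 3 true → odd ✓
{q1, q4}: 2 true → even ✓
{q0, q1, q5}: 1 true → odd ✓
{q0, q2}: 1 true → odd ✓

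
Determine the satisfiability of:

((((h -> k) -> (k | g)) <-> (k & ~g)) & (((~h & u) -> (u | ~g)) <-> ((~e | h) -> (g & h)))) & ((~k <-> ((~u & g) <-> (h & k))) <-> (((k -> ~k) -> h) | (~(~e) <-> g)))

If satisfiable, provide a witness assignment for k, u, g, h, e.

Unsatisfiable — no assignment works.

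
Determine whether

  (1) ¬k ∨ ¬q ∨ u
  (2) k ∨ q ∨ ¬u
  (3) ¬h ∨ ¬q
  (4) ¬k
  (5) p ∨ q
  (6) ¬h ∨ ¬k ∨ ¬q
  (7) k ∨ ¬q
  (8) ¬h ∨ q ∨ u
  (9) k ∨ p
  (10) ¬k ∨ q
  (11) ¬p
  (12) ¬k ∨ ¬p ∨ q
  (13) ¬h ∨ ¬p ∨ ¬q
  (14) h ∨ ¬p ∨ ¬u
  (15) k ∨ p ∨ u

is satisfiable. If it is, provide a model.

Case p = True:
  Clause (¬p) is falsified — contradiction.
Case p = False:
  (¬k) forces k = False.
  Clause (k ∨ p) is falsified — contradiction.
Both cases fail, so the formula is unsatisfiable.

No satisfying assignment exists.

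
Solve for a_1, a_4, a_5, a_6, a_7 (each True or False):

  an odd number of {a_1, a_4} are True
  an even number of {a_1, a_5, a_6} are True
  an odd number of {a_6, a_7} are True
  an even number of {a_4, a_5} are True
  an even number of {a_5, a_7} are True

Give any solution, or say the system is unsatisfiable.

a_1 = True; a_4 = False; a_5 = False; a_6 = True; a_7 = False

{a_1, a_4}: 1 true → odd ✓
{a_1, a_5, a_6}: 2 true → even ✓
{a_6, a_7}: 1 true → odd ✓
{a_4, a_5}: 0 true → even ✓
{a_5, a_7}: 0 true → even ✓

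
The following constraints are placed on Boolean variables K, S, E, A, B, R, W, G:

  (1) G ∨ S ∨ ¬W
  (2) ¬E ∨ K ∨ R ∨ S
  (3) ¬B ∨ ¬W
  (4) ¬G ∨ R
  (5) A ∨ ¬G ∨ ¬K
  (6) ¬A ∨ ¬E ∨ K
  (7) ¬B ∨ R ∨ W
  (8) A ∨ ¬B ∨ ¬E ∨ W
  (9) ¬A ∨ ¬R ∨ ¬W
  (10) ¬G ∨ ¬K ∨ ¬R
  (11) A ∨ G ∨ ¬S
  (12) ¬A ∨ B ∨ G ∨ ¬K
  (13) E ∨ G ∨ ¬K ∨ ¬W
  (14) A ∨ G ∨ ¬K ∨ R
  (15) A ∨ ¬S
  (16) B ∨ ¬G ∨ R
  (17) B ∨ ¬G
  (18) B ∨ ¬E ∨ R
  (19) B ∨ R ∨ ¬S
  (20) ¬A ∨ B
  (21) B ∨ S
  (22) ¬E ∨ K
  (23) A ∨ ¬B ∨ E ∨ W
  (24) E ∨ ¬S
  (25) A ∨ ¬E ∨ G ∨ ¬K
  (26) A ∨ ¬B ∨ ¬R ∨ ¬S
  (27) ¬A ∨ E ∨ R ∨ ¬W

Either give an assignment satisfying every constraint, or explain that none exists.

K: True, S: False, E: False, A: True, B: True, R: True, W: False, G: False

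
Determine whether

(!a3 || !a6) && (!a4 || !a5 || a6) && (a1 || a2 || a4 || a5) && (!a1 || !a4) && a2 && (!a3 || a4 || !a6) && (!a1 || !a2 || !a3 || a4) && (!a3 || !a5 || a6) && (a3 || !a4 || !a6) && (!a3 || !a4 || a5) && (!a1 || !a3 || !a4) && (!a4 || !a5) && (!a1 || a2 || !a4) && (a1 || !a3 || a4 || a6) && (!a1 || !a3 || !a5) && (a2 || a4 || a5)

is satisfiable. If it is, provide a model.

Unit clause (a2) forces a2 = True.
Set a1 = False.
Try a3 = True:
  (!a3 || !a6) forces a6 = False.
  (!a3 || !a5 || a6) forces a5 = False.
  (!a3 || !a4 || a5) forces a4 = False.
  clause (a1 || !a3 || a4 || a6) is falsified — backtrack.
So a3 = False.
Set a4 = False.
Set a5 = True.
Set a6 = True.
All clauses satisfied.

a1: False; a2: True; a3: False; a4: False; a5: True; a6: True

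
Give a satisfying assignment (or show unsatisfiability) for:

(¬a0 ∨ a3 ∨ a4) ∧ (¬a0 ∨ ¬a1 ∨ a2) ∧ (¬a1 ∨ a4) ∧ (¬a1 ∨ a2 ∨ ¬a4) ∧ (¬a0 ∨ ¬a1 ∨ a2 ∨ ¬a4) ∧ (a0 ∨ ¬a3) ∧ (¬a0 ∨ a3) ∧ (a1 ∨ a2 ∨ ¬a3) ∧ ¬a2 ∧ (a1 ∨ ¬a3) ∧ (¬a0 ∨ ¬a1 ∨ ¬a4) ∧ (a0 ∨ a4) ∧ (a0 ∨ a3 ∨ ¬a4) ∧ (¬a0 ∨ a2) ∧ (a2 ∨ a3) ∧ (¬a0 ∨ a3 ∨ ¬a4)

Case a2 = True:
  Clause (¬a2) is falsified — contradiction.
Case a2 = False:
  (¬a0 ∨ a2) forces a0 = False.
  (a0 ∨ ¬a3) forces a3 = False.
  Clause (a2 ∨ a3) is falsified — contradiction.
Both cases fail, so the formula is unsatisfiable.

No satisfying assignment exists.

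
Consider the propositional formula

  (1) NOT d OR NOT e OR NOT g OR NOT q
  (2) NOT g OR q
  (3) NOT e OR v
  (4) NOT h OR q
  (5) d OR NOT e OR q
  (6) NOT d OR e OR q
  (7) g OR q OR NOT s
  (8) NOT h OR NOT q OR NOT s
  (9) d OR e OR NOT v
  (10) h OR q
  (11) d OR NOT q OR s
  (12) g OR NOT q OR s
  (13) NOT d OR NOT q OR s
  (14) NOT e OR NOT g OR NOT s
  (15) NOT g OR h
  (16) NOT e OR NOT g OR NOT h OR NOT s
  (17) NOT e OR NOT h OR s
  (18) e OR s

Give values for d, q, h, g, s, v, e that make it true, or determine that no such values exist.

d: True, q: True, h: False, g: False, s: True, v: False, e: False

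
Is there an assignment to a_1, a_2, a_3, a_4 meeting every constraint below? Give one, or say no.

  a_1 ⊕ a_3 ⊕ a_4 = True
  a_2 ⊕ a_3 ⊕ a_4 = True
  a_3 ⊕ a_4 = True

a_1=F, a_2=F, a_3=T, a_4=F

a_1 ⊕ a_3 ⊕ a_4 = F ⊕ T ⊕ F = True ✓
a_2 ⊕ a_3 ⊕ a_4 = F ⊕ T ⊕ F = True ✓
a_3 ⊕ a_4 = T ⊕ F = True ✓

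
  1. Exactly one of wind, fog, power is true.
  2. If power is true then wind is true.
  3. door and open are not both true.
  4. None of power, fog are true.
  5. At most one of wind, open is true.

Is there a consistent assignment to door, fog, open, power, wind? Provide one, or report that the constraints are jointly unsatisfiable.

door=F; fog=F; open=F; power=F; wind=T

  (1) {wind, fog, power}: 1 true — exactly one ✓
  (2) power=F ⇒ wind: vacuous ✓
  (3) door=F, open=F — not both ✓
  (4) {power, fog}: 0 true — none ✓
  (5) {wind, open}: 1 true — at most one ✓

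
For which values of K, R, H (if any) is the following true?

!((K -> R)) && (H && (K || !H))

K: True; R: False; H: True

  !((K -> R)) = True
    K -> R = False
  H && (K || !H) = True
    K || !H = True
      !H = False
Both conjuncts True, so the formula holds.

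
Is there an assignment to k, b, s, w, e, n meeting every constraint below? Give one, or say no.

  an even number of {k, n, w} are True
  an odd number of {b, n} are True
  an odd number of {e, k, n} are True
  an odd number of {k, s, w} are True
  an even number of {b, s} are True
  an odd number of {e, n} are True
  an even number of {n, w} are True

k=F, b=F, s=F, w=T, e=F, n=T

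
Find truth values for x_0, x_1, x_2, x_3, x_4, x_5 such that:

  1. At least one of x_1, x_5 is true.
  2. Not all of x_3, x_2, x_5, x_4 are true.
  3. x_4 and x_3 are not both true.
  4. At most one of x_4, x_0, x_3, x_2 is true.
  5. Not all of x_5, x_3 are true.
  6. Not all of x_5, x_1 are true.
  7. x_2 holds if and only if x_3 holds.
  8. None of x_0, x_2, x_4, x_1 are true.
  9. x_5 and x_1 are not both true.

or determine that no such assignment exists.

x_0 = False, x_1 = False, x_2 = False, x_3 = False, x_4 = False, x_5 = True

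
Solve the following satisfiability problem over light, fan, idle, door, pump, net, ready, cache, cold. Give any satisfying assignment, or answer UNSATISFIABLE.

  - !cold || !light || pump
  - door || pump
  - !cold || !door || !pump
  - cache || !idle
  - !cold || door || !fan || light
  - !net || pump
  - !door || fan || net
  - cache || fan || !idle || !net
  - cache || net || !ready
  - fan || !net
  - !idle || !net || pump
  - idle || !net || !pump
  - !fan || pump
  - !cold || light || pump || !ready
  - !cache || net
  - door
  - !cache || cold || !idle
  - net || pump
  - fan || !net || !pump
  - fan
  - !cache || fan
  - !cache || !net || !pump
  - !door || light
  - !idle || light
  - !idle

Unit clause (door) forces door = True.
Unit clause (fan) forces fan = True.
In (!door || light) only light is left, so light = True.
Unit clause (!idle) forces idle = False.
In (!fan || pump) only pump is left, so pump = True.
In (!cold || !door || !pump) only !cold is left, so cold = False.
In (idle || !net || !pump) only !net is left, so net = False.
In (!cache || net) only !cache is left, so cache = False.
In (cache || net || !ready) only !ready is left, so ready = False.
All clauses satisfied.

light = True; fan = True; idle = False; door = True; pump = True; net = False; ready = False; cache = False; cold = False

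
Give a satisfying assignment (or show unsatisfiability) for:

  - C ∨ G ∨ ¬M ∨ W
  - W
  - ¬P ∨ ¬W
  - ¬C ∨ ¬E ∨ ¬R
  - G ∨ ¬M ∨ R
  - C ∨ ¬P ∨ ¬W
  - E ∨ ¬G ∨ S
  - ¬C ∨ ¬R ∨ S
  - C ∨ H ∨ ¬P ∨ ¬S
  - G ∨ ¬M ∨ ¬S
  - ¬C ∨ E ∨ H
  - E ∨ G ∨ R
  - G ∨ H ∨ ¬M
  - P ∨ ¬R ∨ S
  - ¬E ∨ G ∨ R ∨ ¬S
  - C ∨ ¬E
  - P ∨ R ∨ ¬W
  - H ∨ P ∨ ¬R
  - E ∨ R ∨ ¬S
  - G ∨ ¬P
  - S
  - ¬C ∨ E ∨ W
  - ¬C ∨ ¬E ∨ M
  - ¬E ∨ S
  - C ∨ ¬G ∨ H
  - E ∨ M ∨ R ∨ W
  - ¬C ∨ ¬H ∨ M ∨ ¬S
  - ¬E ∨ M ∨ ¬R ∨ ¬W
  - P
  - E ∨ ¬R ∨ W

Case P = True:
  (W) forces W = True.
  Clause (¬P ∨ ¬W) is falsified — contradiction.
Case P = False:
  Clause (P) is falsified — contradiction.
Both cases fail, so the formula is unsatisfiable.

Unsatisfiable — no assignment works.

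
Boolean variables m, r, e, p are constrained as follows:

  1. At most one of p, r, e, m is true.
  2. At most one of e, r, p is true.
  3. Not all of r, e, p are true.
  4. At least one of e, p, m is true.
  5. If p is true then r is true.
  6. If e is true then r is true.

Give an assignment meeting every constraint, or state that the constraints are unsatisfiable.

m=T, r=F, e=F, p=F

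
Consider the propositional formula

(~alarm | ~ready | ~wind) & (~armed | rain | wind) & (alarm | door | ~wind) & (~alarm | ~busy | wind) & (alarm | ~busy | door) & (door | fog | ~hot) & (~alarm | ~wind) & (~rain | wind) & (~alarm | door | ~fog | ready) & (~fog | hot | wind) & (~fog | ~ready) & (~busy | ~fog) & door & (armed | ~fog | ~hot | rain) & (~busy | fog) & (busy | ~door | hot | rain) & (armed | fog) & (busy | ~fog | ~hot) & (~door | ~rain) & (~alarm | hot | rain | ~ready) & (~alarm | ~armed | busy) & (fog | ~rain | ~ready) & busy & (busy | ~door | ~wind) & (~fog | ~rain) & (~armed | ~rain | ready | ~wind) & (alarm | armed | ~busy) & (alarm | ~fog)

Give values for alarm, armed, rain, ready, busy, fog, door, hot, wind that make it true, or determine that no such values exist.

No satisfying assignment exists.

Case busy = True:
  (~busy | ~fog) forces fog = False.
  Clause (~busy | fog) is falsified — contradiction.
Case busy = False:
  Clause (busy) is falsified — contradiction.
Both cases fail, so the formula is unsatisfiable.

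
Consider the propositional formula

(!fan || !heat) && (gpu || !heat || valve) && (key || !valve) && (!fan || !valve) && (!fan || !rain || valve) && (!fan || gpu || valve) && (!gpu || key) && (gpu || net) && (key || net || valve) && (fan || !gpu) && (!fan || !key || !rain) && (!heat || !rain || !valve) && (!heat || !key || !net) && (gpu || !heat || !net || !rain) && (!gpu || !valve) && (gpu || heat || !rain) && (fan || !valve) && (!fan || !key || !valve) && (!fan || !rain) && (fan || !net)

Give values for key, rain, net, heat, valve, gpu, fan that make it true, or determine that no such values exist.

key = True, rain = False, net = False, heat = False, valve = False, gpu = True, fan = True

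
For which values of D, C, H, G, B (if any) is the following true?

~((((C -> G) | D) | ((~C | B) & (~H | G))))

D = False, C = True, H = True, G = False, B = False

  ~((((C -> G) | D) | ((~C | B) & (~H | G)))) = True
    ((C -> G) | D) | ((~C | B) & (~H | G)) = False
      (C -> G) | D = False
        C -> G = False
      (~C | B) & (~H | G) = False
        ~C | B = False
          ~C = False
        ~H | G = False
          ~H = False
The formula evaluates to True.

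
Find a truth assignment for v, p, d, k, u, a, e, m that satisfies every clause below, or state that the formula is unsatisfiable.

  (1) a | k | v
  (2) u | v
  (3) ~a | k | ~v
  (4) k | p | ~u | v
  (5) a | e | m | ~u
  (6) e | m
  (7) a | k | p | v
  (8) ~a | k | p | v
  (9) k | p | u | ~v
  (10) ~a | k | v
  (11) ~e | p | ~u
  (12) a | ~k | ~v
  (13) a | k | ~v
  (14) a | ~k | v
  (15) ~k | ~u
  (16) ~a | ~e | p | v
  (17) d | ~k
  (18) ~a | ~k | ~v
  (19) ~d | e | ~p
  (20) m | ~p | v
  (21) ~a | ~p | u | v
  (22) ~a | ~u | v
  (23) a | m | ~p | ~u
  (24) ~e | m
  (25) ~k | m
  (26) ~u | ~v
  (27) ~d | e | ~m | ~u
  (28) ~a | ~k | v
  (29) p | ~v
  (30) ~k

Unsatisfiable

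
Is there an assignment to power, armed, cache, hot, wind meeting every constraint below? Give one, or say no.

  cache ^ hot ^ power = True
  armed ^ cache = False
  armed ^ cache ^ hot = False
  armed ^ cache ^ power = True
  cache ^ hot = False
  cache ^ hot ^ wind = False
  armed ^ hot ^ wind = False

power = True; armed = False; cache = False; hot = False; wind = False

cache ^ hot ^ power = F ^ F ^ T = True ✓
armed ^ cache = F ^ F = False ✓
armed ^ cache ^ hot = F ^ F ^ F = False ✓
armed ^ cache ^ power = F ^ F ^ T = True ✓
cache ^ hot = F ^ F = False ✓
cache ^ hot ^ wind = F ^ F ^ F = False ✓
armed ^ hot ^ wind = F ^ F ^ F = False ✓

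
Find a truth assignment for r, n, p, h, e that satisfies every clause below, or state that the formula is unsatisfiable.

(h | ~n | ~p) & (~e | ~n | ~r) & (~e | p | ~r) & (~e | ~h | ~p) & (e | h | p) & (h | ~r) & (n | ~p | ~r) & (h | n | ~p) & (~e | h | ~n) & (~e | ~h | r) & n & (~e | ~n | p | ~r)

r=F, n=T, p=F, h=T, e=F

Unit clause (n) forces n = True.
Set r = False.
Set p = False.
Try h = False:
  (e | h | p) forces e = True.
  clause (~e | h | ~n) is falsified — backtrack.
So h = True.
  then (~e | ~h | r) forces e = False.
All clauses satisfied.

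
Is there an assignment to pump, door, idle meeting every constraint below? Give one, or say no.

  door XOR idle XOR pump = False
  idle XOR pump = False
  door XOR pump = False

pump: False, door: False, idle: False

door XOR idle XOR pump = F XOR F XOR F = False ✓
idle XOR pump = F XOR F = False ✓
door XOR pump = F XOR F = False ✓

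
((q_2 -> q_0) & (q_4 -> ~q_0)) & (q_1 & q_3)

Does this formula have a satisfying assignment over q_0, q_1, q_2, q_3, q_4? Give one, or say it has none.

q_0 = False, q_1 = True, q_2 = False, q_3 = True, q_4 = False

  (q_2 -> q_0) & (q_4 -> ~q_0) = True
    q_2 -> q_0 = True
    q_4 -> ~q_0 = True
      ~q_0 = True
  q_1 & q_3 = True
Both conjuncts True, so the formula holds.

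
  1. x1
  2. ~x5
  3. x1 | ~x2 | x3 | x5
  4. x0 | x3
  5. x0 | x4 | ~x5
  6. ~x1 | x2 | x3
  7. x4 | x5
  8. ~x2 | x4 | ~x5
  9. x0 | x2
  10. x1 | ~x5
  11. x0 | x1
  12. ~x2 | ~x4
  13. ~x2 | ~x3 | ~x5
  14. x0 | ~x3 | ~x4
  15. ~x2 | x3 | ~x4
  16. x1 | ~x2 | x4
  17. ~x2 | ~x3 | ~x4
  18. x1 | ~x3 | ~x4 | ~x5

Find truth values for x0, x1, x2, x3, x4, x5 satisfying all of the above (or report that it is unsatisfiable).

x0=T, x1=T, x2=F, x3=T, x4=T, x5=F

Unit clause (x1) forces x1 = True.
Unit clause (~x5) forces x5 = False.
In (x4 | x5) only x4 is left, so x4 = True.
In (~x2 | ~x4) only ~x2 is left, so x2 = False.
In (~x1 | x2 | x3) only x3 is left, so x3 = True.
In (x0 | x2) only x0 is left, so x0 = True.
All clauses satisfied.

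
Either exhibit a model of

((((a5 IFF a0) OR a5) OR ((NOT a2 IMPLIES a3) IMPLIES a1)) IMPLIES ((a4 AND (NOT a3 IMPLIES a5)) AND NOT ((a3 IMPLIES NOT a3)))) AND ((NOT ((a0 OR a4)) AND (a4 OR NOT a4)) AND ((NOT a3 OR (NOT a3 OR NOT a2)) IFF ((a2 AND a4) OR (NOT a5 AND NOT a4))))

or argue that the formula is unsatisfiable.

No satisfying assignment exists.

Case a4 = True: the conjunct NOT ((a0 OR a4)) becomes NOT ((a0 OR True)) = False.
Case a4 = False: the formula simplifies to NOT ((((a5 IFF a0) OR a5) OR ((NOT a2 IMPLIES a3) IMPLIES a1))) AND (NOT a0 AND ((NOT a3 OR (NOT a3 OR NOT a2)) IFF NOT a5)).
  a5 = True: the conjunct NOT ((((a5 IFF a0) OR a5) OR ((NOT a2 IMPLIES a3) IMPLIES a1))) becomes NOT ((True OR ((NOT a2 IMPLIES a3) IMPLIES a1))) = False.
  a5 = False: simplifies to NOT ((NOT a0 OR ((NOT a2 IMPLIES a3) IMPLIES a1))) AND (NOT a0 AND (NOT a3 OR (NOT a3 OR NOT a2))).
    a0 = True: the conjunct NOT a0 is False.
    a0 = False: the conjunct NOT ((NOT a0 OR ((NOT a2 IMPLIES a3) IMPLIES a1))) becomes NOT ((True OR ((NOT a2 IMPLIES a3) IMPLIES a1))) = False.
Both cases fail — unsatisfiable.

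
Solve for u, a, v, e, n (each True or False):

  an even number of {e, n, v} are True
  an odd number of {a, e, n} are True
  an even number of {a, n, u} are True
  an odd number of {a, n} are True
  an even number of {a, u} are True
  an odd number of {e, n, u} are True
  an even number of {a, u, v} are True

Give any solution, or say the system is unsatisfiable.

u = True; a = True; v = False; e = False; n = False

{e, n, v}: 0 true → even ✓
{a, e, n}: 1 true → odd ✓
{a, n, u}: 2 true → even ✓
{a, n}: 1 true → odd ✓
{a, u}: 2 true → even ✓
{e, n, u}: 1 true → odd ✓
{a, u, v}: 2 true → even ✓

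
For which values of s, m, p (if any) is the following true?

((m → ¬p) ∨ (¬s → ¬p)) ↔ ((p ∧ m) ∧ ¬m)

s = False, m = True, p = True

  ((m → ¬p) ∨ (¬s → ¬p)) ↔ ((p ∧ m) ∧ ¬m) = True
    (m → ¬p) ∨ (¬s → ¬p) = False
      m → ¬p = False
        ¬p = False
      ¬s → ¬p = False
        ¬s = True
        ¬p = False
    (p ∧ m) ∧ ¬m = False
      p ∧ m = True
      ¬m = False
The formula evaluates to True.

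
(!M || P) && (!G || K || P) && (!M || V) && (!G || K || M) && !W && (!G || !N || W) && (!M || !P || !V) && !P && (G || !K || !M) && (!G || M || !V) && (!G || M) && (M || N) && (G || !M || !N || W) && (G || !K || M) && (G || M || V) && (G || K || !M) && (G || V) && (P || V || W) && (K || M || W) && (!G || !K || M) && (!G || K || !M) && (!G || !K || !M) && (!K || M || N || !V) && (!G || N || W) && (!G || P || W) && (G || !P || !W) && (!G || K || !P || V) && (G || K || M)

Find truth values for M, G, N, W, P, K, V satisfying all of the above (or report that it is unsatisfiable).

Case W = True:
  Clause (!W) is falsified — contradiction.
Case W = False:
  (!P) forces P = False.
  (!M || P) forces M = False.
  (!G || M) forces G = False.
  (M || N) forces N = True.
  (G || !K || M) forces K = False.
  Clause (K || M || W) is falsified — contradiction.
Both cases fail, so the formula is unsatisfiable.

Unsatisfiable — no assignment works.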